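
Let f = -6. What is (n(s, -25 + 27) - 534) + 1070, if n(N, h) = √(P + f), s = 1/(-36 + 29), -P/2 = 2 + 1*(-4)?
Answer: 536 + I*√2 ≈ 536.0 + 1.4142*I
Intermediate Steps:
P = 4 (P = -2*(2 + 1*(-4)) = -2*(2 - 4) = -2*(-2) = 4)
s = -⅐ (s = 1/(-7) = -⅐ ≈ -0.14286)
n(N, h) = I*√2 (n(N, h) = √(4 - 6) = √(-2) = I*√2)
(n(s, -25 + 27) - 534) + 1070 = (I*√2 - 534) + 1070 = (-534 + I*√2) + 1070 = 536 + I*√2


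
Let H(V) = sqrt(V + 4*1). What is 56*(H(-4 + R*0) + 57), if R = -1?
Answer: 3192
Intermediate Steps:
H(V) = sqrt(4 + V) (H(V) = sqrt(V + 4) = sqrt(4 + V))
56*(H(-4 + R*0) + 57) = 56*(sqrt(4 + (-4 - 1*0)) + 57) = 56*(sqrt(4 + (-4 + 0)) + 57) = 56*(sqrt(4 - 4) + 57) = 56*(sqrt(0) + 57) = 56*(0 + 57) = 56*57 = 3192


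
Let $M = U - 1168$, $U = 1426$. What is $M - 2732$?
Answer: $-2474$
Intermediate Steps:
$M = 258$ ($M = 1426 - 1168 = 258$)
$M - 2732 = 258 - 2732 = -2474$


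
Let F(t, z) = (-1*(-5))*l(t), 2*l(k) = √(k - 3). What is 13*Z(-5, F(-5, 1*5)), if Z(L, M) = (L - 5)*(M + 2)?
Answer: -260 - 650*I*√2 ≈ -260.0 - 919.24*I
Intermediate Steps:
l(k) = √(-3 + k)/2 (l(k) = √(k - 3)/2 = √(-3 + k)/2)
F(t, z) = 5*√(-3 + t)/2 (F(t, z) = (-1*(-5))*(√(-3 + t)/2) = 5*(√(-3 + t)/2) = 5*√(-3 + t)/2)
Z(L, M) = (-5 + L)*(2 + M)
13*Z(-5, F(-5, 1*5)) = 13*(-10 - 25*√(-3 - 5)/2 + 2*(-5) - 25*√(-3 - 5)/2) = 13*(-10 - 25*√(-8)/2 - 10 - 25*√(-8)/2) = 13*(-10 - 25*2*I*√2/2 - 10 - 25*2*I*√2/2) = 13*(-10 - 25*I*√2 - 10 - 25*I*√2) = 13*(-20 - 50*I*√2) = -260 - 650*I*√2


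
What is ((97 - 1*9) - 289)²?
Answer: 40401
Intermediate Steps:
((97 - 1*9) - 289)² = ((97 - 9) - 289)² = (88 - 289)² = (-201)² = 40401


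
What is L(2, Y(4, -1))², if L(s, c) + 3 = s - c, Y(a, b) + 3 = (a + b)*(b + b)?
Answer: 64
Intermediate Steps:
Y(a, b) = -3 + 2*b*(a + b) (Y(a, b) = -3 + (a + b)*(b + b) = -3 + (a + b)*(2*b) = -3 + 2*b*(a + b))
L(s, c) = -3 + s - c (L(s, c) = -3 + (s - c) = -3 + s - c)
L(2, Y(4, -1))² = (-3 + 2 - (-3 + 2*(-1)² + 2*4*(-1)))² = (-3 + 2 - (-3 + 2*1 - 8))² = (-3 + 2 - (-3 + 2 - 8))² = (-3 + 2 - 1*(-9))² = (-3 + 2 + 9)² = 8² = 64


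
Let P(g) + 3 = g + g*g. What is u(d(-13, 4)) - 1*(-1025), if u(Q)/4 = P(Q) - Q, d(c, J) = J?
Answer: 1077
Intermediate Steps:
P(g) = -3 + g + g² (P(g) = -3 + (g + g*g) = -3 + (g + g²) = -3 + g + g²)
u(Q) = -12 + 4*Q² (u(Q) = 4*((-3 + Q + Q²) - Q) = 4*(-3 + Q²) = -12 + 4*Q²)
u(d(-13, 4)) - 1*(-1025) = (-12 + 4*4²) - 1*(-1025) = (-12 + 4*16) + 1025 = (-12 + 64) + 1025 = 52 + 1025 = 1077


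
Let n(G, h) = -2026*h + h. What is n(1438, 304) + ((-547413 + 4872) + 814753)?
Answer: -343388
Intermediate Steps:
n(G, h) = -2025*h
n(1438, 304) + ((-547413 + 4872) + 814753) = -2025*304 + ((-547413 + 4872) + 814753) = -615600 + (-542541 + 814753) = -615600 + 272212 = -343388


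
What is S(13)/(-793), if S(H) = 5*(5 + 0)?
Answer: -25/793 ≈ -0.031526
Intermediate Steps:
S(H) = 25 (S(H) = 5*5 = 25)
S(13)/(-793) = 25/(-793) = -1/793*25 = -25/793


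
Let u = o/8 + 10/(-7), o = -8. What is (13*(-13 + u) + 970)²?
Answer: 29008996/49 ≈ 5.9202e+5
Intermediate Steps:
u = -17/7 (u = -8/8 + 10/(-7) = -8*⅛ + 10*(-⅐) = -1 - 10/7 = -17/7 ≈ -2.4286)
(13*(-13 + u) + 970)² = (13*(-13 - 17/7) + 970)² = (13*(-108/7) + 970)² = (-1404/7 + 970)² = (5386/7)² = 29008996/49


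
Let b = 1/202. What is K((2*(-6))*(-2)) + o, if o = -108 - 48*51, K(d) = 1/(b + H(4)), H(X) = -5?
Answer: -2579206/1009 ≈ -2556.2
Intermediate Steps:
b = 1/202 ≈ 0.0049505
K(d) = -202/1009 (K(d) = 1/(1/202 - 5) = 1/(-1009/202) = -202/1009)
o = -2556 (o = -108 - 2448 = -2556)
K((2*(-6))*(-2)) + o = -202/1009 - 2556 = -2579206/1009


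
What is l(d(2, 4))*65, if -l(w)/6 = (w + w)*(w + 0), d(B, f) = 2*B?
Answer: -12480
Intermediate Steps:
l(w) = -12*w² (l(w) = -6*(w + w)*(w + 0) = -6*2*w*w = -12*w²)
l(d(2, 4))*65 = -12*(2*2)²*65 = -12*4²*65 = -12*16*65 = -192*65 = -12480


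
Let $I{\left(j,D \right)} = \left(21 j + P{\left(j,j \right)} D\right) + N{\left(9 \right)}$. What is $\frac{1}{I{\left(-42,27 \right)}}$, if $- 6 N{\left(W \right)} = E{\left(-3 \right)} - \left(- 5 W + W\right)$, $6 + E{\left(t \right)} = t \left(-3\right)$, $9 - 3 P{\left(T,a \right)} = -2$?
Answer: $- \frac{2}{1579} \approx -0.0012666$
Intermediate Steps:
$P{\left(T,a \right)} = \frac{11}{3}$ ($P{\left(T,a \right)} = 3 - - \frac{2}{3} = 3 + \frac{2}{3} = \frac{11}{3}$)
$E{\left(t \right)} = -6 - 3 t$ ($E{\left(t \right)} = -6 + t \left(-3\right) = -6 - 3 t$)
$N{\left(W \right)} = - \frac{1}{2} - \frac{2 W}{3}$ ($N{\left(W \right)} = - \frac{\left(-6 - -9\right) - \left(- 5 W + W\right)}{6} = - \frac{\left(-6 + 9\right) - - 4 W}{6} = - \frac{3 + 4 W}{6} = - \frac{1}{2} - \frac{2 W}{3}$)
$I{\left(j,D \right)} = - \frac{13}{2} + 21 j + \frac{11 D}{3}$ ($I{\left(j,D \right)} = \left(21 j + \frac{11 D}{3}\right) - \frac{13}{2} = - \frac{13}{2} + 21 j + \frac{11 D}{3}$)
$\frac{1}{I{\left(-42,27 \right)}} = \frac{1}{- \frac{13}{2} + 21 \left(-42\right) + \frac{11}{3} \cdot 27} = \frac{1}{- \frac{13}{2} - 882 + 99} = \frac{1}{- \frac{1579}{2}} = - \frac{2}{1579}$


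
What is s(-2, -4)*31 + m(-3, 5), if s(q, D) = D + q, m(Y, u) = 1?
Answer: -185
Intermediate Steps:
s(-2, -4)*31 + m(-3, 5) = (-4 - 2)*31 + 1 = -6*31 + 1 = -186 + 1 = -185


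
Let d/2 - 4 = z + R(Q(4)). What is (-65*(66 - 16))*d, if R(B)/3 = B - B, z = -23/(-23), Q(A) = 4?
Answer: -32500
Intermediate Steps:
z = 1 (z = -23*(-1/23) = 1)
R(B) = 0 (R(B) = 3*(B - B) = 3*0 = 0)
d = 10 (d = 8 + 2*(1 + 0) = 8 + 2*1 = 8 + 2 = 10)
(-65*(66 - 16))*d = -65*(66 - 16)*10 = -65*50*10 = -3250*10 = -32500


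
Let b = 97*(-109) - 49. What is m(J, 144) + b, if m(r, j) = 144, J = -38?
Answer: -10478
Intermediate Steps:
b = -10622 (b = -10573 - 49 = -10622)
m(J, 144) + b = 144 - 10622 = -10478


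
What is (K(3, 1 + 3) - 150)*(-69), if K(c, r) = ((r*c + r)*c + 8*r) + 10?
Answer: 4140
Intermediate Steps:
K(c, r) = 10 + 8*r + c*(r + c*r) (K(c, r) = ((c*r + r)*c + 8*r) + 10 = ((r + c*r)*c + 8*r) + 10 = (c*(r + c*r) + 8*r) + 10 = (8*r + c*(r + c*r)) + 10 = 10 + 8*r + c*(r + c*r))
(K(3, 1 + 3) - 150)*(-69) = ((10 + 8*(1 + 3) + 3*(1 + 3) + (1 + 3)*3²) - 150)*(-69) = ((10 + 8*4 + 3*4 + 4*9) - 150)*(-69) = ((10 + 32 + 12 + 36) - 150)*(-69) = (90 - 150)*(-69) = -60*(-69) = 4140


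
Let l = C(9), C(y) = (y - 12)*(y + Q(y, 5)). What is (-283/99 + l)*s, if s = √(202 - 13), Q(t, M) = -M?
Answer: -1471*√21/33 ≈ -204.27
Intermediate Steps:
C(y) = (-12 + y)*(-5 + y) (C(y) = (y - 12)*(y - 1*5) = (-12 + y)*(y - 5) = (-12 + y)*(-5 + y))
l = -12 (l = 60 + 9² - 17*9 = 60 + 81 - 153 = -12)
s = 3*√21 (s = √189 = 3*√21 ≈ 13.748)
(-283/99 + l)*s = (-283/99 - 12)*(3*√21) = -1471*√21/33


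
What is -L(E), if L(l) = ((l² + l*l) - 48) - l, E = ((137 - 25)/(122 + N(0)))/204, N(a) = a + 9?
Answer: 2142702028/44635761 ≈ 48.004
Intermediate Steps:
N(a) = 9 + a
E = 28/6681 (E = ((137 - 25)/(122 + (9 + 0)))/204 = (112/(122 + 9))*(1/204) = (112/131)*(1/204) = 28/6681 ≈ 0.0041910)
L(l) = -48 - l + 2*l² (L(l) = ((l² + l²) - 48) - l = (2*l² - 48) - l = (-48 + 2*l²) - l = -48 - l + 2*l²)
-L(E) = -(-48 - 1*28/6681 + 2*(28/6681)²) = -(-48 - 28/6681 + 2*(784/44635761)) = -(-48 - 28/6681 + 1568/44635761) = -1*(-2142702028/44635761) = 2142702028/44635761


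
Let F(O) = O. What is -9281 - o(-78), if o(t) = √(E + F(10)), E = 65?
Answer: -9281 - 5*√3 ≈ -9289.7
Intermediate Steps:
o(t) = 5*√3 (o(t) = √(65 + 10) = √75 = 5*√3)
-9281 - o(-78) = -9281 - 5*√3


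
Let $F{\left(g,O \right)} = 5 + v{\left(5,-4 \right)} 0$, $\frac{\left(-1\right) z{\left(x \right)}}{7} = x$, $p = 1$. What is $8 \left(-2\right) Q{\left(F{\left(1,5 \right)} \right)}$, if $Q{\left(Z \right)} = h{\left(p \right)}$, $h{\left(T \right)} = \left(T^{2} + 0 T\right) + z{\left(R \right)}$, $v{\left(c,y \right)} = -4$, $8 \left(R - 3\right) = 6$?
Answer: $404$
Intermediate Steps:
$R = \frac{15}{4}$ ($R = 3 + \frac{1}{8} \cdot 6 = 3 + \frac{3}{4} = \frac{15}{4} \approx 3.75$)
$z{\left(x \right)} = - 7 x$
$h{\left(T \right)} = - \frac{105}{4} + T^{2}$ ($h{\left(T \right)} = \left(T^{2} + 0 T\right) - \frac{105}{4} = \left(T^{2} + 0\right) - \frac{105}{4} = T^{2} - \frac{105}{4} = - \frac{105}{4} + T^{2}$)
$F{\left(g,O \right)} = 5$ ($F{\left(g,O \right)} = 5 - 0 = 5 + 0 = 5$)
$Q{\left(Z \right)} = - \frac{101}{4}$ ($Q{\left(Z \right)} = - \frac{105}{4} + 1^{2} = - \frac{105}{4} + 1 = - \frac{101}{4}$)
$8 \left(-2\right) Q{\left(F{\left(1,5 \right)} \right)} = 8 \left(-2\right) \left(- \frac{101}{4}\right) = \left(-16\right) \left(- \frac{101}{4}\right) = 404$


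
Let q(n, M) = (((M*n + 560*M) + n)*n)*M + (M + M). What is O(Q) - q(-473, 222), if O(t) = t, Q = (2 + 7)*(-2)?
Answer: 1978417584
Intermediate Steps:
q(n, M) = 2*M + M*n*(n + 560*M + M*n) (q(n, M) = (((560*M + M*n) + n)*n)*M + 2*M = ((n + 560*M + M*n)*n)*M + 2*M = (n*(n + 560*M + M*n))*M + 2*M = M*n*(n + 560*M + M*n) + 2*M = 2*M + M*n*(n + 560*M + M*n))
Q = -18 (Q = 9*(-2) = -18)
O(Q) - q(-473, 222) = -18 - 222*(2 + (-473)**2 + 222*(-473)**2 + 560*222*(-473)) = -18 - 222*(2 + 223729 + 222*223729 - 58803360) = -18 - 222*(2 + 223729 + 49667838 - 58803360) = -18 - 222*(-8911791) = -18 - 1*(-1978417602) = -18 + 1978417602 = 1978417584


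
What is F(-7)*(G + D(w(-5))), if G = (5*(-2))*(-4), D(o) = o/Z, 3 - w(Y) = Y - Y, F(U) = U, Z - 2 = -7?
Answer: -1379/5 ≈ -275.80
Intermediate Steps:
Z = -5 (Z = 2 - 7 = -5)
w(Y) = 3 (w(Y) = 3 - (Y - Y) = 3 - 1*0 = 3 + 0 = 3)
D(o) = -o/5 (D(o) = o/(-5) = o*(-⅕) = -o/5)
G = 40 (G = -10*(-4) = 40)
F(-7)*(G + D(w(-5))) = -7*(40 - ⅕*3) = -7*(40 - ⅗) = -7*197/5 = -1379/5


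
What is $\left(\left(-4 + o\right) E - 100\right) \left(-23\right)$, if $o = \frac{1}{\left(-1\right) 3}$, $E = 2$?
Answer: $\frac{7498}{3} \approx 2499.3$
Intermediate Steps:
$o = - \frac{1}{3}$ ($o = \frac{1}{-3} = - \frac{1}{3} \approx -0.33333$)
$\left(\left(-4 + o\right) E - 100\right) \left(-23\right) = \left(\left(-4 - \frac{1}{3}\right) 2 - 100\right) \left(-23\right) = \left(\left(- \frac{13}{3}\right) 2 - 100\right) \left(-23\right) = \left(- \frac{26}{3} - 100\right) \left(-23\right) = \left(- \frac{326}{3}\right) \left(-23\right) = \frac{7498}{3}$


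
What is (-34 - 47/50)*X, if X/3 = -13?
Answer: 68133/50 ≈ 1362.7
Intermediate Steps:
X = -39 (X = 3*(-13) = -39)
(-34 - 47/50)*X = (-34 - 47/50)*(-39) = -1747/50*(-39) = 68133/50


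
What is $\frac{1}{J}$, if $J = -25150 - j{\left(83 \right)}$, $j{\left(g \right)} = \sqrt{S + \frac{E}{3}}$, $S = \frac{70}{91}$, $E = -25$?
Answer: $- \frac{196170}{4933675559} + \frac{i \sqrt{11505}}{24668377795} \approx -3.9761 \cdot 10^{-5} + 4.3481 \cdot 10^{-9} i$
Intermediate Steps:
$S = \frac{10}{13}$ ($S = 70 \cdot \frac{1}{91} = \frac{10}{13} \approx 0.76923$)
$j{\left(g \right)} = \frac{i \sqrt{11505}}{39}$ ($j{\left(g \right)} = \sqrt{\frac{10}{13} - \frac{25}{3}} = \sqrt{- \frac{295}{39}} = \frac{i \sqrt{11505}}{39}$)
$J = -25150 - \frac{i \sqrt{11505}}{39} \approx -25150.0 - 2.7503 i$
$\frac{1}{J} = \frac{1}{-25150 - \frac{i \sqrt{11505}}{39}}$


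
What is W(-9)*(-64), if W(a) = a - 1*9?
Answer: 1152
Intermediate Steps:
W(a) = -9 + a (W(a) = a - 9 = -9 + a)
W(-9)*(-64) = (-9 - 9)*(-64) = -18*(-64) = 1152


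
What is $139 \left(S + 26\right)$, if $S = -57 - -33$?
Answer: $278$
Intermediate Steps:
$S = -24$ ($S = -57 + 33 = -24$)
$139 \left(S + 26\right) = 139 \left(-24 + 26\right) = 139 \cdot 2 = 278$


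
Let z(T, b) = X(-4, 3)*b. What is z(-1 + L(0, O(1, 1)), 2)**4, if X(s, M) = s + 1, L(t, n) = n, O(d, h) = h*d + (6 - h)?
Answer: 1296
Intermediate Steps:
O(d, h) = 6 - h + d*h (O(d, h) = d*h + (6 - h) = 6 - h + d*h)
X(s, M) = 1 + s
z(T, b) = -3*b (z(T, b) = (1 - 4)*b = -3*b)
z(-1 + L(0, O(1, 1)), 2)**4 = (-3*2)**4 = (-6)**4 = 1296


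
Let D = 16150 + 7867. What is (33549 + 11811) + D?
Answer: 69377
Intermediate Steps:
D = 24017
(33549 + 11811) + D = (33549 + 11811) + 24017 = 45360 + 24017 = 69377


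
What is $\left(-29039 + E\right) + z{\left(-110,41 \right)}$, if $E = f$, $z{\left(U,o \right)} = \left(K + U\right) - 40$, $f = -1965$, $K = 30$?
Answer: $-31124$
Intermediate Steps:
$z{\left(U,o \right)} = -10 + U$ ($z{\left(U,o \right)} = \left(30 + U\right) - 40 = -10 + U$)
$E = -1965$
$\left(-29039 + E\right) + z{\left(-110,41 \right)} = \left(-29039 - 1965\right) - 120 = -31004 - 120 = -31124$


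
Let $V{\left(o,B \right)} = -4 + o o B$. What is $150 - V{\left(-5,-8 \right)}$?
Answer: $354$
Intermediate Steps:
$V{\left(o,B \right)} = -4 + B o^{2}$ ($V{\left(o,B \right)} = -4 + o B o = -4 + B o^{2}$)
$150 - V{\left(-5,-8 \right)} = 150 - \left(-4 - 8 \left(-5\right)^{2}\right) = 150 - \left(-4 - 200\right) = 150 - -204 = 150 + 204 = 354$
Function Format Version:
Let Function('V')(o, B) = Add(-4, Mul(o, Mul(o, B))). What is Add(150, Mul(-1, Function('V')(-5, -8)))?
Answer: 354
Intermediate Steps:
Function('V')(o, B) = Add(-4, Mul(B, Pow(o, 2))) (Function('V')(o, B) = Add(-4, Mul(o, Mul(B, o))) = Add(-4, Mul(B, Pow(o, 2))))
Add(150, Mul(-1, Function('V')(-5, -8))) = Add(150, Mul(-1, Add(-4, Mul(-8, Pow(-5, 2))))) = Add(150, Mul(-1, Add(-4, Mul(-8, 25)))) = Add(150, Mul(-1, Add(-4, -200))) = Add(150, Mul(-1, -204)) = Add(150, 204) = 354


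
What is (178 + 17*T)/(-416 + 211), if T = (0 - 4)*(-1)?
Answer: -6/5 ≈ -1.2000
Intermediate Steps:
T = 4 (T = -4*(-1) = 4)
(178 + 17*T)/(-416 + 211) = (178 + 17*4)/(-416 + 211) = (178 + 68)/(-205) = 246*(-1/205) = -6/5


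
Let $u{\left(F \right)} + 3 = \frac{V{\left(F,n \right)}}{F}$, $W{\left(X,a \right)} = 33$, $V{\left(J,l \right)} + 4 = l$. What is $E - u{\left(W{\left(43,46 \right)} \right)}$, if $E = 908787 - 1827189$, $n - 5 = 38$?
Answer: $- \frac{10102402}{11} \approx -9.184 \cdot 10^{5}$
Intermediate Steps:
$n = 43$ ($n = 5 + 38 = 43$)
$V{\left(J,l \right)} = -4 + l$
$u{\left(F \right)} = -3 + \frac{39}{F}$ ($u{\left(F \right)} = -3 + \frac{-4 + 43}{F} = -3 + \frac{39}{F}$)
$E = -918402$
$E - u{\left(W{\left(43,46 \right)} \right)} = -918402 - \left(-3 + \frac{39}{33}\right) = -918402 - \left(-3 + 39 \cdot \frac{1}{33}\right) = -918402 - \left(-3 + \frac{13}{11}\right) = -918402 - - \frac{20}{11} = -918402 + \frac{20}{11} = - \frac{10102402}{11}$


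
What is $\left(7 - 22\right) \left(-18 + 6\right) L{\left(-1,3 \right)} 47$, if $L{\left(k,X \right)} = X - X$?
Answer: $0$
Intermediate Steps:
$L{\left(k,X \right)} = 0$
$\left(7 - 22\right) \left(-18 + 6\right) L{\left(-1,3 \right)} 47 = \left(7 - 22\right) \left(-18 + 6\right) 0 \cdot 47 = \left(-15\right) \left(-12\right) 0 \cdot 47 = 180 \cdot 0 \cdot 47 = 0 \cdot 47 = 0$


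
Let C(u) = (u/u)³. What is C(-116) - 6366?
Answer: -6365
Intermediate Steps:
C(u) = 1 (C(u) = 1³ = 1)
C(-116) - 6366 = 1 - 6366 = -6365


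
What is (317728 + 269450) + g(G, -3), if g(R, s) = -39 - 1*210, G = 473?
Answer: 586929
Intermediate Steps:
g(R, s) = -249 (g(R, s) = -39 - 210 = -249)
(317728 + 269450) + g(G, -3) = (317728 + 269450) - 249 = 587178 - 249 = 586929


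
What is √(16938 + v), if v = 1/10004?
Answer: √423788830253/5002 ≈ 130.15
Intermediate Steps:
v = 1/10004 ≈ 9.9960e-5
√(16938 + v) = √(16938 + 1/10004) = √(169447753/10004) = √423788830253/5002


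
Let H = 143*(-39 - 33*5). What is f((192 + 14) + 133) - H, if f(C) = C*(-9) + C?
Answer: 26460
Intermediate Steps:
f(C) = -8*C (f(C) = -9*C + C = -8*C)
H = -29172 (H = 143*(-39 - 165) = 143*(-204) = -29172)
f((192 + 14) + 133) - H = -8*((192 + 14) + 133) - 1*(-29172) = -8*(206 + 133) + 29172 = -8*339 + 29172 = -2712 + 29172 = 26460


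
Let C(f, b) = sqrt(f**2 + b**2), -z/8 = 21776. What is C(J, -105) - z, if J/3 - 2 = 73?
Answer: 174208 + 15*sqrt(274) ≈ 1.7446e+5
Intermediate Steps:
J = 225 (J = 6 + 3*73 = 6 + 219 = 225)
z = -174208 (z = -8*21776 = -174208)
C(f, b) = sqrt(b**2 + f**2)
C(J, -105) - z = sqrt((-105)**2 + 225**2) - 1*(-174208) = sqrt(11025 + 50625) + 174208 = sqrt(61650) + 174208 = 15*sqrt(274) + 174208 = 174208 + 15*sqrt(274)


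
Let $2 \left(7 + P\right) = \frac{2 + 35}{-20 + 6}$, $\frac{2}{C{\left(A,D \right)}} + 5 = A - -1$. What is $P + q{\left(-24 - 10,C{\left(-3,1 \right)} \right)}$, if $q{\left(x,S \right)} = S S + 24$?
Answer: $\frac{3089}{196} \approx 15.76$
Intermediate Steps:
$C{\left(A,D \right)} = \frac{2}{-4 + A}$ ($C{\left(A,D \right)} = \frac{2}{-5 + \left(A - -1\right)} = \frac{2}{-5 + \left(A + 1\right)} = \frac{2}{-5 + \left(1 + A\right)} = \frac{2}{-4 + A}$)
$P = - \frac{233}{28}$ ($P = -7 + \frac{\frac{1}{-20 + 6} \left(2 + 35\right)}{2} = -7 + \frac{\frac{1}{-14} \cdot 37}{2} = -7 + \frac{\left(- \frac{1}{14}\right) 37}{2} = -7 + \frac{1}{2} \left(- \frac{37}{14}\right) = -7 - \frac{37}{28} = - \frac{233}{28} \approx -8.3214$)
$q{\left(x,S \right)} = 24 + S^{2}$ ($q{\left(x,S \right)} = S^{2} + 24 = 24 + S^{2}$)
$P + q{\left(-24 - 10,C{\left(-3,1 \right)} \right)} = - \frac{233}{28} + \left(24 + \left(\frac{2}{-4 - 3}\right)^{2}\right) = - \frac{233}{28} + \left(24 + \left(\frac{2}{-7}\right)^{2}\right) = - \frac{233}{28} + \left(24 + \left(2 \left(- \frac{1}{7}\right)\right)^{2}\right) = - \frac{233}{28} + \left(24 + \left(- \frac{2}{7}\right)^{2}\right) = - \frac{233}{28} + \left(24 + \frac{4}{49}\right) = - \frac{233}{28} + \frac{1180}{49} = \frac{3089}{196}$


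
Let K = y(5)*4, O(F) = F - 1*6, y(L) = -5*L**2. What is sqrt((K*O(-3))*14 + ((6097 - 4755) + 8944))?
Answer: sqrt(73286) ≈ 270.71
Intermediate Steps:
O(F) = -6 + F (O(F) = F - 6 = -6 + F)
K = -500 (K = -5*5**2*4 = -5*25*4 = -125*4 = -500)
sqrt((K*O(-3))*14 + ((6097 - 4755) + 8944)) = sqrt(-500*(-6 - 3)*14 + ((6097 - 4755) + 8944)) = sqrt(-500*(-9)*14 + (1342 + 8944)) = sqrt(4500*14 + 10286) = sqrt(63000 + 10286) = sqrt(73286)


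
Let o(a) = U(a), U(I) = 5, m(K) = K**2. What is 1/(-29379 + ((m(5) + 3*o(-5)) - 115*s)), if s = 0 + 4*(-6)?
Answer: -1/26579 ≈ -3.7624e-5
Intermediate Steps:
o(a) = 5
s = -24 (s = 0 - 24 = -24)
1/(-29379 + ((m(5) + 3*o(-5)) - 115*s)) = 1/(-29379 + ((5**2 + 3*5) - 115*(-24))) = 1/(-29379 + ((25 + 15) + 2760)) = 1/(-29379 + (40 + 2760)) = 1/(-29379 + 2800) = 1/(-26579) = -1/26579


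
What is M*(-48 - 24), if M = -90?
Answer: 6480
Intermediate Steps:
M*(-48 - 24) = -90*(-48 - 24) = -90*(-72) = 6480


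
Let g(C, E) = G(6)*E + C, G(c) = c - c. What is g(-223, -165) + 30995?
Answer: 30772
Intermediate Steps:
G(c) = 0
g(C, E) = C (g(C, E) = 0*E + C = 0 + C = C)
g(-223, -165) + 30995 = -223 + 30995 = 30772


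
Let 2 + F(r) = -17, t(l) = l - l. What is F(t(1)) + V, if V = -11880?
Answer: -11899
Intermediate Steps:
t(l) = 0
F(r) = -19 (F(r) = -2 - 17 = -19)
F(t(1)) + V = -19 - 11880 = -11899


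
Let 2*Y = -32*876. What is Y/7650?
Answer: -2336/1275 ≈ -1.8322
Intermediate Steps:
Y = -14016 (Y = (-32*876)/2 = (½)*(-28032) = -14016)
Y/7650 = -14016/7650 = -14016*1/7650 = -2336/1275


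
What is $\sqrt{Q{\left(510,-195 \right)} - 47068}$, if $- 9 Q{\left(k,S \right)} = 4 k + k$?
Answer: $\frac{11 i \sqrt{3522}}{3} \approx 217.6 i$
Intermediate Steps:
$Q{\left(k,S \right)} = - \frac{5 k}{9}$ ($Q{\left(k,S \right)} = - \frac{4 k + k}{9} = - \frac{5 k}{9}$)
$\sqrt{Q{\left(510,-195 \right)} - 47068} = \sqrt{\left(- \frac{5}{9}\right) 510 - 47068} = \sqrt{- \frac{850}{3} - 47068} = \sqrt{- \frac{142054}{3}} = \frac{11 i \sqrt{3522}}{3}$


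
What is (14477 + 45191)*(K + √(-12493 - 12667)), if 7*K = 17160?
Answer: 146271840 + 119336*I*√6290 ≈ 1.4627e+8 + 9.4645e+6*I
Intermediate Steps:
K = 17160/7 (K = (⅐)*17160 = 17160/7 ≈ 2451.4)
(14477 + 45191)*(K + √(-12493 - 12667)) = (14477 + 45191)*(17160/7 + √(-12493 - 12667)) = 59668*(17160/7 + √(-25160)) = 59668*(17160/7 + 2*I*√6290) = 146271840 + 119336*I*√6290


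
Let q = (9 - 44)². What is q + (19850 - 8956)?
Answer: 12119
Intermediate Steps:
q = 1225 (q = (-35)² = 1225)
q + (19850 - 8956) = 1225 + (19850 - 8956) = 1225 + 10894 = 12119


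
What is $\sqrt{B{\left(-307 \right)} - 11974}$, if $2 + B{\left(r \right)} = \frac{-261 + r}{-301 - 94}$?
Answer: $\frac{4 i \sqrt{116770690}}{395} \approx 109.43 i$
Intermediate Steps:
$B{\left(r \right)} = - \frac{529}{395} - \frac{r}{395}$ ($B{\left(r \right)} = -2 + \frac{-261 + r}{-301 - 94} = -2 + \frac{-261 + r}{-395} = -2 + \left(-261 + r\right) \left(- \frac{1}{395}\right) = -2 - \left(- \frac{261}{395} + \frac{r}{395}\right) = - \frac{529}{395} - \frac{r}{395}$)
$\sqrt{B{\left(-307 \right)} - 11974} = \sqrt{\left(- \frac{529}{395} - - \frac{307}{395}\right) - 11974} = \sqrt{\left(- \frac{529}{395} + \frac{307}{395}\right) - 11974} = \sqrt{- \frac{222}{395} - 11974} = \sqrt{- \frac{4729952}{395}} = \frac{4 i \sqrt{116770690}}{395}$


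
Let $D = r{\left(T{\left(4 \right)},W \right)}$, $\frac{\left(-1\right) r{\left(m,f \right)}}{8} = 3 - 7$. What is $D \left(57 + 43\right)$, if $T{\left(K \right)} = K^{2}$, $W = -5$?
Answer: $3200$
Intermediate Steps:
$r{\left(m,f \right)} = 32$ ($r{\left(m,f \right)} = - 8 \left(3 - 7\right) = \left(-8\right) \left(-4\right) = 32$)
$D = 32$
$D \left(57 + 43\right) = 32 \left(57 + 43\right) = 32 \cdot 100 = 3200$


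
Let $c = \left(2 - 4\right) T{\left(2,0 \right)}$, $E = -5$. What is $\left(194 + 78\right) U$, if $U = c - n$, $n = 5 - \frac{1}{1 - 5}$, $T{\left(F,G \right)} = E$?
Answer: $1292$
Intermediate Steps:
$T{\left(F,G \right)} = -5$
$c = 10$ ($c = \left(2 - 4\right) \left(-5\right) = \left(-2\right) \left(-5\right) = 10$)
$n = \frac{21}{4}$ ($n = 5 - \frac{1}{-4} = 5 - - \frac{1}{4} = 5 + \frac{1}{4} = \frac{21}{4} \approx 5.25$)
$U = \frac{19}{4}$ ($U = 10 - \frac{21}{4} = \frac{19}{4} \approx 4.75$)
$\left(194 + 78\right) U = \left(194 + 78\right) \frac{19}{4} = 272 \cdot \frac{19}{4} = 1292$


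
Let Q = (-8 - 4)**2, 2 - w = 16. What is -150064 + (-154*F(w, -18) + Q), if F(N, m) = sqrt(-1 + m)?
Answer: -149920 - 154*I*sqrt(19) ≈ -1.4992e+5 - 671.27*I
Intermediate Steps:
w = -14 (w = 2 - 1*16 = 2 - 16 = -14)
Q = 144 (Q = (-12)**2 = 144)
-150064 + (-154*F(w, -18) + Q) = -150064 + (-154*sqrt(-1 - 18) + 144) = -150064 + (-154*I*sqrt(19) + 144) = -150064 + (144 - 154*I*sqrt(19)) = -149920 - 154*I*sqrt(19)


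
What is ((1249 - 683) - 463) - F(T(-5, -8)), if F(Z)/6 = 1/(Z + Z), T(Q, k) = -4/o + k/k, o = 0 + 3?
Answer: 112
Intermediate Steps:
o = 3
T(Q, k) = -⅓ (T(Q, k) = -4/3 + k/k = -4*⅓ + 1 = -4/3 + 1 = -⅓)
F(Z) = 3/Z (F(Z) = 6/(Z + Z) = 6/((2*Z)) = 6*(1/(2*Z)) = 3/Z)
((1249 - 683) - 463) - F(T(-5, -8)) = ((1249 - 683) - 463) - 3/(-⅓) = (566 - 463) - 3*(-3) = 103 - 1*(-9) = 103 + 9 = 112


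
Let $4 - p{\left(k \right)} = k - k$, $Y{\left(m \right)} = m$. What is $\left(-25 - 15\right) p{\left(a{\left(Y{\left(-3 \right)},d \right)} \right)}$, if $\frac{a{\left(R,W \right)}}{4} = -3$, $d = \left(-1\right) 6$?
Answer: $-160$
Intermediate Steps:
$d = -6$
$a{\left(R,W \right)} = -12$ ($a{\left(R,W \right)} = 4 \left(-3\right) = -12$)
$p{\left(k \right)} = 4$ ($p{\left(k \right)} = 4 - \left(k - k\right) = 4 - 0 = 4 + 0 = 4$)
$\left(-25 - 15\right) p{\left(a{\left(Y{\left(-3 \right)},d \right)} \right)} = \left(-25 - 15\right) 4 = \left(-40\right) 4 = -160$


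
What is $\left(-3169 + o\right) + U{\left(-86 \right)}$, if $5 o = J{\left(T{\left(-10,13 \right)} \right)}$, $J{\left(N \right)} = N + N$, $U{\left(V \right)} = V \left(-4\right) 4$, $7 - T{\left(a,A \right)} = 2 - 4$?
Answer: $- \frac{8947}{5} \approx -1789.4$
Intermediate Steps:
$T{\left(a,A \right)} = 9$ ($T{\left(a,A \right)} = 7 - \left(2 - 4\right) = 7 - -2 = 7 + 2 = 9$)
$U{\left(V \right)} = - 16 V$ ($U{\left(V \right)} = - 4 V 4 = - 16 V$)
$J{\left(N \right)} = 2 N$
$o = \frac{18}{5}$ ($o = \frac{2 \cdot 9}{5} = \frac{1}{5} \cdot 18 = \frac{18}{5} \approx 3.6$)
$\left(-3169 + o\right) + U{\left(-86 \right)} = \left(-3169 + \frac{18}{5}\right) - -1376 = - \frac{15827}{5} + 1376 = - \frac{8947}{5}$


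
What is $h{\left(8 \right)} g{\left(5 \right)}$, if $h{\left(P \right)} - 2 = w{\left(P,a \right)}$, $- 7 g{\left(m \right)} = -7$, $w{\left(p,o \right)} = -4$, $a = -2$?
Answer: $-2$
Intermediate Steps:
$g{\left(m \right)} = 1$ ($g{\left(m \right)} = \left(- \frac{1}{7}\right) \left(-7\right) = 1$)
$h{\left(P \right)} = -2$ ($h{\left(P \right)} = 2 - 4 = -2$)
$h{\left(8 \right)} g{\left(5 \right)} = \left(-2\right) 1 = -2$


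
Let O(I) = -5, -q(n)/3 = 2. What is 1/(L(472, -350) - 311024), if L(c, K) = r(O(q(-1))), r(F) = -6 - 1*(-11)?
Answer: -1/311019 ≈ -3.2152e-6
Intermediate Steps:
q(n) = -6 (q(n) = -3*2 = -6)
r(F) = 5 (r(F) = -6 + 11 = 5)
L(c, K) = 5
1/(L(472, -350) - 311024) = 1/(5 - 311024) = 1/(-311019) = -1/311019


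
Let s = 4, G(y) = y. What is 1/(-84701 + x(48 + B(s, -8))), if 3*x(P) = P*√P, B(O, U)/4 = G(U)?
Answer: -3/254039 ≈ -1.1809e-5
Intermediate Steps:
B(O, U) = 4*U
x(P) = P^(3/2)/3 (x(P) = (P*√P)/3 = P^(3/2)/3)
1/(-84701 + x(48 + B(s, -8))) = 1/(-84701 + (48 + 4*(-8))^(3/2)/3) = 1/(-84701 + (48 - 32)^(3/2)/3) = 1/(-84701 + 16^(3/2)/3) = 1/(-84701 + (⅓)*64) = 1/(-84701 + 64/3) = 1/(-254039/3) = -3/254039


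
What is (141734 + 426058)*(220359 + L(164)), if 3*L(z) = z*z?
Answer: 130208521872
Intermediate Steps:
L(z) = z**2/3 (L(z) = (z*z)/3 = z**2/3)
(141734 + 426058)*(220359 + L(164)) = (141734 + 426058)*(220359 + (1/3)*164**2) = 567792*(220359 + (1/3)*26896) = 567792*(220359 + 26896/3) = 567792*(687973/3) = 130208521872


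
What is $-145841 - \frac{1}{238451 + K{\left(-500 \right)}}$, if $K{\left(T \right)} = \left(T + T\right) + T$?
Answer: $- \frac{34557170792}{236951} \approx -1.4584 \cdot 10^{5}$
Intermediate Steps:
$K{\left(T \right)} = 3 T$ ($K{\left(T \right)} = 2 T + T = 3 T$)
$-145841 - \frac{1}{238451 + K{\left(-500 \right)}} = -145841 - \frac{1}{238451 + 3 \left(-500\right)} = -145841 - \frac{1}{238451 - 1500} = -145841 - \frac{1}{236951} = - \frac{34557170792}{236951}$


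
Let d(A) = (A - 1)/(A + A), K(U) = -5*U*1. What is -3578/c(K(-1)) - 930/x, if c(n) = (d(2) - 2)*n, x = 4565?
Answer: 13060346/31955 ≈ 408.71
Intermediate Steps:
K(U) = -5*U
d(A) = (-1 + A)/(2*A) (d(A) = (-1 + A)/((2*A)) = (-1 + A)*(1/(2*A)) = (-1 + A)/(2*A))
c(n) = -7*n/4 (c(n) = ((½)*(-1 + 2)/2 - 2)*n = ((½)*(½)*1 - 2)*n = (¼ - 2)*n = -7*n/4)
-3578/c(K(-1)) - 930/x = -3578/((-(-35)*(-1)/4)) - 930/4565 = -3578/((-7/4*5)) - 930*1/4565 = -3578/(-35/4) - 186/913 = -3578*(-4/35) - 186/913 = 14312/35 - 186/913 = 13060346/31955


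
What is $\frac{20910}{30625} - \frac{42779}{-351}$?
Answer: $\frac{263489257}{2149875} \approx 122.56$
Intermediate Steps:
$\frac{20910}{30625} - \frac{42779}{-351} = 20910 \cdot \frac{1}{30625} - - \frac{42779}{351} = \frac{4182}{6125} + \frac{42779}{351} = \frac{263489257}{2149875}$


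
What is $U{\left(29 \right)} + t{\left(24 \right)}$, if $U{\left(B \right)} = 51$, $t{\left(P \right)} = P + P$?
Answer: $99$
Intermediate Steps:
$t{\left(P \right)} = 2 P$
$U{\left(29 \right)} + t{\left(24 \right)} = 51 + 2 \cdot 24 = 51 + 48 = 99$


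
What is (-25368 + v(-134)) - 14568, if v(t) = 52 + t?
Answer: -40018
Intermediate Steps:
(-25368 + v(-134)) - 14568 = (-25368 + (52 - 134)) - 14568 = (-25368 - 82) - 14568 = -25450 - 14568 = -40018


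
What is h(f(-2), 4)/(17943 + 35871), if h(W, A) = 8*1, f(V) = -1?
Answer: 4/26907 ≈ 0.00014866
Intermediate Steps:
h(W, A) = 8
h(f(-2), 4)/(17943 + 35871) = 8/(17943 + 35871) = 8/53814 = 8*(1/53814) = 4/26907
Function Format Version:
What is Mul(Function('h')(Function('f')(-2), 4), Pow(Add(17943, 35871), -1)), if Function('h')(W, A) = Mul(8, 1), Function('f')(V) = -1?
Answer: Rational(4, 26907) ≈ 0.00014866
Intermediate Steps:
Function('h')(W, A) = 8
Mul(Function('h')(Function('f')(-2), 4), Pow(Add(17943, 35871), -1)) = Mul(8, Pow(Add(17943, 35871), -1)) = Mul(8, Pow(53814, -1)) = Mul(8, Rational(1, 53814)) = Rational(4, 26907)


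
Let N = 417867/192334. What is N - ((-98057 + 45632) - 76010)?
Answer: 24702835157/192334 ≈ 1.2844e+5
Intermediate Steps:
N = 417867/192334 (N = 417867*(1/192334) = 417867/192334 ≈ 2.1726)
N - ((-98057 + 45632) - 76010) = 417867/192334 - ((-98057 + 45632) - 76010) = 417867/192334 - (-52425 - 76010) = 417867/192334 - 1*(-128435) = 417867/192334 + 128435 = 24702835157/192334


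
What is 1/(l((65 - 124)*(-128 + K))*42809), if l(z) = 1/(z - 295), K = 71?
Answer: 236/3293 ≈ 0.071667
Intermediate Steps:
l(z) = 1/(-295 + z)
1/(l((65 - 124)*(-128 + K))*42809) = 1/(1/(-295 + (65 - 124)*(-128 + 71))*42809) = (1/42809)/1/(-295 - 59*(-57)) = (1/42809)/1/(-295 + 3363) = (1/42809)/1/3068 = (1/42809)/(1/3068) = 3068*(1/42809) = 236/3293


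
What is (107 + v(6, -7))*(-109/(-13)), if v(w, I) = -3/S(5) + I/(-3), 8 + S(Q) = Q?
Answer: 36079/39 ≈ 925.10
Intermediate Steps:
S(Q) = -8 + Q
v(w, I) = 1 - I/3 (v(w, I) = -3/(-8 + 5) + I/(-3) = -3/(-3) + I*(-1/3) = -3*(-1/3) - I/3 = 1 - I/3)
(107 + v(6, -7))*(-109/(-13)) = (107 + (1 - 1/3*(-7)))*(-109/(-13)) = (107 + (1 + 7/3))*(-109*(-1/13)) = (107 + 10/3)*(109/13) = (331/3)*(109/13) = 36079/39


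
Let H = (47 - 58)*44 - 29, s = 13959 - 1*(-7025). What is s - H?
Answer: 21497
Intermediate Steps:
s = 20984 (s = 13959 + 7025 = 20984)
H = -513 (H = -11*44 - 29 = -484 - 29 = -513)
s - H = 20984 - 1*(-513) = 20984 + 513 = 21497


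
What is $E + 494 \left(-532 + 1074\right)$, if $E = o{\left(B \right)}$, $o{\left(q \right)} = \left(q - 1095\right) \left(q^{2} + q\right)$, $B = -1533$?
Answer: $-6171737420$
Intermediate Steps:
$o{\left(q \right)} = \left(-1095 + q\right) \left(q + q^{2}\right)$
$E = -6172005168$ ($E = - 1533 \left(-1095 + \left(-1533\right)^{2} - -1677102\right) = - 1533 \left(-1095 + 2350089 + 1677102\right) = \left(-1533\right) 4026096 = -6172005168$)
$E + 494 \left(-532 + 1074\right) = -6172005168 + 494 \left(-532 + 1074\right) = -6172005168 + 494 \cdot 542 = -6172005168 + 267748 = -6171737420$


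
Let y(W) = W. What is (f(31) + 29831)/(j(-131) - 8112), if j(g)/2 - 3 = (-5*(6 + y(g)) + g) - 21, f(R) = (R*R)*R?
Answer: -29811/3580 ≈ -8.3271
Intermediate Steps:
f(R) = R³ (f(R) = R²*R = R³)
j(g) = -96 - 8*g (j(g) = 6 + 2*((-5*(6 + g) + g) - 21) = 6 + 2*(((-30 - 5*g) + g) - 21) = 6 + 2*((-30 - 4*g) - 21) = 6 + 2*(-51 - 4*g) = 6 + (-102 - 8*g) = -96 - 8*g)
(f(31) + 29831)/(j(-131) - 8112) = (31³ + 29831)/((-96 - 8*(-131)) - 8112) = (29791 + 29831)/((-96 + 1048) - 8112) = 59622/(952 - 8112) = 59622/(-7160) = 59622*(-1/7160) = -29811/3580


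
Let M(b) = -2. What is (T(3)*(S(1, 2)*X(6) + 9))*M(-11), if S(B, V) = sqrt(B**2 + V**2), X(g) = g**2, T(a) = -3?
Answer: 54 + 216*sqrt(5) ≈ 536.99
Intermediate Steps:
(T(3)*(S(1, 2)*X(6) + 9))*M(-11) = -3*(sqrt(1**2 + 2**2)*6**2 + 9)*(-2) = -3*(sqrt(1 + 4)*36 + 9)*(-2) = -3*(sqrt(5)*36 + 9)*(-2) = -3*(36*sqrt(5) + 9)*(-2) = -3*(9 + 36*sqrt(5))*(-2) = (-27 - 108*sqrt(5))*(-2) = 54 + 216*sqrt(5)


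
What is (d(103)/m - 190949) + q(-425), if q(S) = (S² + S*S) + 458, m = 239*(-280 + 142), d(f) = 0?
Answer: 170759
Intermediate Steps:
m = -32982 (m = 239*(-138) = -32982)
q(S) = 458 + 2*S² (q(S) = (S² + S²) + 458 = 2*S² + 458 = 458 + 2*S²)
(d(103)/m - 190949) + q(-425) = (0/(-32982) - 190949) + (458 + 2*(-425)²) = (0*(-1/32982) - 190949) + (458 + 2*180625) = (0 - 190949) + (458 + 361250) = -190949 + 361708 = 170759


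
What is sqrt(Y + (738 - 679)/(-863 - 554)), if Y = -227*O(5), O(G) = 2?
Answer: I*sqrt(911665209)/1417 ≈ 21.308*I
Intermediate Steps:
Y = -454 (Y = -227*2 = -454)
sqrt(Y + (738 - 679)/(-863 - 554)) = sqrt(-454 + (738 - 679)/(-863 - 554)) = sqrt(-454 + 59/(-1417)) = sqrt(-454 + 59*(-1/1417)) = sqrt(-454 - 59/1417) = sqrt(-643377/1417) = I*sqrt(911665209)/1417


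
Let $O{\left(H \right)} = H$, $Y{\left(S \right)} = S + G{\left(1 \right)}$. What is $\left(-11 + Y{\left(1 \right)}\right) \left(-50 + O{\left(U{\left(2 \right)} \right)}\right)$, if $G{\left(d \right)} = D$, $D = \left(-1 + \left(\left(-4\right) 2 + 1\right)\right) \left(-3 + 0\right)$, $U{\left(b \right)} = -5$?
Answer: $-770$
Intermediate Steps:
$D = 24$ ($D = \left(-1 + \left(-8 + 1\right)\right) \left(-3\right) = \left(-1 - 7\right) \left(-3\right) = \left(-8\right) \left(-3\right) = 24$)
$G{\left(d \right)} = 24$
$Y{\left(S \right)} = 24 + S$ ($Y{\left(S \right)} = S + 24 = 24 + S$)
$\left(-11 + Y{\left(1 \right)}\right) \left(-50 + O{\left(U{\left(2 \right)} \right)}\right) = \left(-11 + \left(24 + 1\right)\right) \left(-50 - 5\right) = \left(-11 + 25\right) \left(-55\right) = 14 \left(-55\right) = -770$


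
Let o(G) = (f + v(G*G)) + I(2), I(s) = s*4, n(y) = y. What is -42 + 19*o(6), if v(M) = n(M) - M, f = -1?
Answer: 91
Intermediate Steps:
I(s) = 4*s
v(M) = 0 (v(M) = M - M = 0)
o(G) = 7 (o(G) = (-1 + 0) + 4*2 = -1 + 8 = 7)
-42 + 19*o(6) = -42 + 19*7 = -42 + 133 = 91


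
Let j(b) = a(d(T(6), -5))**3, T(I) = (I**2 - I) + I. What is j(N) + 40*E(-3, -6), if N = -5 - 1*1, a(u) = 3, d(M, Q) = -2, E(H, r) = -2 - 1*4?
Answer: -213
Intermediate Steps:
E(H, r) = -6 (E(H, r) = -2 - 4 = -6)
T(I) = I**2
N = -6 (N = -5 - 1 = -6)
j(b) = 27 (j(b) = 3**3 = 27)
j(N) + 40*E(-3, -6) = 27 + 40*(-6) = 27 - 240 = -213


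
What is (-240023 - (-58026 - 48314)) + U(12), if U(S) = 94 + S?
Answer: -133577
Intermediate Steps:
(-240023 - (-58026 - 48314)) + U(12) = (-240023 - (-58026 - 48314)) + (94 + 12) = (-240023 - 1*(-106340)) + 106 = (-240023 + 106340) + 106 = -133683 + 106 = -133577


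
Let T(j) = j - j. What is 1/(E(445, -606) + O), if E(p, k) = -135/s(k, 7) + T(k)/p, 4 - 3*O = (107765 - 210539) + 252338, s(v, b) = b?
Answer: -21/1047325 ≈ -2.0051e-5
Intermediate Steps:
T(j) = 0
O = -149560/3 (O = 4/3 - ((107765 - 210539) + 252338)/3 = 4/3 - (-102774 + 252338)/3 = 4/3 - 1/3*149564 = 4/3 - 149564/3 = -149560/3 ≈ -49853.)
E(p, k) = -135/7 (E(p, k) = -135/7 + 0/p = -135*1/7 + 0 = -135/7 + 0 = -135/7)
1/(E(445, -606) + O) = 1/(-135/7 - 149560/3) = 1/(-1047325/21) = -21/1047325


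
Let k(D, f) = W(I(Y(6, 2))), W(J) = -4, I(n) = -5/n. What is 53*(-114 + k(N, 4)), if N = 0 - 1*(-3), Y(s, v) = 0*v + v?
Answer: -6254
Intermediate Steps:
Y(s, v) = v (Y(s, v) = 0 + v = v)
N = 3 (N = 0 + 3 = 3)
k(D, f) = -4
53*(-114 + k(N, 4)) = 53*(-114 - 4) = 53*(-118) = -6254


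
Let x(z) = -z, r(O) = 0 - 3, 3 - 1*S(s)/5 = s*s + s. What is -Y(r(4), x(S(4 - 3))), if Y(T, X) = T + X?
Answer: 8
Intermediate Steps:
S(s) = 15 - 5*s - 5*s² (S(s) = 15 - 5*(s*s + s) = 15 - 5*(s² + s) = 15 - 5*(s + s²) = 15 + (-5*s - 5*s²) = 15 - 5*s - 5*s²)
r(O) = -3
-Y(r(4), x(S(4 - 3))) = -(-3 - (15 - 5*(4 - 3) - 5*(4 - 3)²)) = -(-3 - (15 - 5*1 - 5*1²)) = -(-3 - (15 - 5 - 5*1)) = -(-3 - (15 - 5 - 5)) = -(-3 - 1*5) = -(-3 - 5) = -1*(-8) = 8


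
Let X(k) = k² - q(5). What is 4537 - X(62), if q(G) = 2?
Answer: 695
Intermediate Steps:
X(k) = -2 + k² (X(k) = k² - 1*2 = k² - 2 = -2 + k²)
4537 - X(62) = 4537 - (-2 + 62²) = 4537 - (-2 + 3844) = 4537 - 1*3842 = 4537 - 3842 = 695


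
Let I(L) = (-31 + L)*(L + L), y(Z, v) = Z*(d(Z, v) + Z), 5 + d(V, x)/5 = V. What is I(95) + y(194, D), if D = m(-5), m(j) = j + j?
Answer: 233126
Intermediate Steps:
m(j) = 2*j
D = -10 (D = 2*(-5) = -10)
d(V, x) = -25 + 5*V
y(Z, v) = Z*(-25 + 6*Z) (y(Z, v) = Z*((-25 + 5*Z) + Z) = Z*(-25 + 6*Z))
I(L) = 2*L*(-31 + L) (I(L) = (-31 + L)*(2*L) = 2*L*(-31 + L))
I(95) + y(194, D) = 2*95*(-31 + 95) + 194*(-25 + 6*194) = 2*95*64 + 194*(-25 + 1164) = 12160 + 194*1139 = 12160 + 220966 = 233126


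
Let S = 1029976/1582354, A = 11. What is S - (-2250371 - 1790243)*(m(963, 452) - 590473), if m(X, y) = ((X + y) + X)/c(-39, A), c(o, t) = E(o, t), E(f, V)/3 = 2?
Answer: -5659143600336930976/2373531 ≈ -2.3843e+12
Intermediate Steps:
E(f, V) = 6 (E(f, V) = 3*2 = 6)
c(o, t) = 6
S = 514988/791177 (S = 1029976*(1/1582354) = 514988/791177 ≈ 0.65091)
m(X, y) = X/3 + y/6 (m(X, y) = ((X + y) + X)/6 = (y + 2*X)*(⅙) = X/3 + y/6)
S - (-2250371 - 1790243)*(m(963, 452) - 590473) = 514988/791177 - (-2250371 - 1790243)*(((⅓)*963 + (⅙)*452) - 590473) = 514988/791177 - (-4040614)*((321 + 226/3) - 590473) = 514988/791177 - (-4040614)*(1189/3 - 590473) = 514988/791177 - (-4040614)*(-1770230)/3 = 514988/791177 - 1*7152816121220/3 = 514988/791177 - 7152816121220/3 = -5659143600336930976/2373531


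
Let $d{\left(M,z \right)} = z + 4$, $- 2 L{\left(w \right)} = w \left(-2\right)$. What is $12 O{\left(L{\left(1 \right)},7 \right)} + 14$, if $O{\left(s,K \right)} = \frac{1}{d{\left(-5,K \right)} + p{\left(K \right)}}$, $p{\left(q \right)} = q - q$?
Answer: $\frac{166}{11} \approx 15.091$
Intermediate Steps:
$L{\left(w \right)} = w$ ($L{\left(w \right)} = - \frac{w \left(-2\right)}{2} = - \frac{\left(-2\right) w}{2} = w$)
$d{\left(M,z \right)} = 4 + z$
$p{\left(q \right)} = 0$
$O{\left(s,K \right)} = \frac{1}{4 + K}$ ($O{\left(s,K \right)} = \frac{1}{\left(4 + K\right) + 0} = \frac{1}{4 + K}$)
$12 O{\left(L{\left(1 \right)},7 \right)} + 14 = \frac{12}{4 + 7} + 14 = \frac{12}{11} + 14 = \frac{166}{11}$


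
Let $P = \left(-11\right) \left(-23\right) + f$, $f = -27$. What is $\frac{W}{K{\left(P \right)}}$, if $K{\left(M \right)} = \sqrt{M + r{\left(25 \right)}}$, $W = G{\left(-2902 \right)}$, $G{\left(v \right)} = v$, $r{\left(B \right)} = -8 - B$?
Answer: $- \frac{2902 \sqrt{193}}{193} \approx -208.89$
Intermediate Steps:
$P = 226$ ($P = \left(-11\right) \left(-23\right) - 27 = 253 - 27 = 226$)
$W = -2902$
$K{\left(M \right)} = \sqrt{-33 + M}$ ($K{\left(M \right)} = \sqrt{M - 33} = \sqrt{-33 + M}$)
$\frac{W}{K{\left(P \right)}} = - \frac{2902}{\sqrt{-33 + 226}} = - \frac{2902}{\sqrt{193}} = - 2902 \frac{\sqrt{193}}{193} = - \frac{2902 \sqrt{193}}{193}$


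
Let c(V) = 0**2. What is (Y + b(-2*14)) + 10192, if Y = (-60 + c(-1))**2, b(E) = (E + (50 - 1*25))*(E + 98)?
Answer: 13582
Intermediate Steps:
c(V) = 0
b(E) = (25 + E)*(98 + E) (b(E) = (E + (50 - 25))*(98 + E) = (E + 25)*(98 + E) = (25 + E)*(98 + E))
Y = 3600 (Y = (-60 + 0)**2 = (-60)**2 = 3600)
(Y + b(-2*14)) + 10192 = (3600 + (2450 + (-2*14)**2 + 123*(-2*14))) + 10192 = (3600 + (2450 + (-28)**2 + 123*(-28))) + 10192 = (3600 + (2450 + 784 - 3444)) + 10192 = (3600 - 210) + 10192 = 3390 + 10192 = 13582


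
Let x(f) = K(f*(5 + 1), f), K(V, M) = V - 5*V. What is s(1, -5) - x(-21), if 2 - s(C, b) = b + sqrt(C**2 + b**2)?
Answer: -497 - sqrt(26) ≈ -502.10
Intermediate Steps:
K(V, M) = -4*V
x(f) = -24*f (x(f) = -4*f*(5 + 1) = -4*f*6 = -24*f)
s(C, b) = 2 - b - sqrt(C**2 + b**2) (s(C, b) = 2 - (b + sqrt(C**2 + b**2)) = 2 + (-b - sqrt(C**2 + b**2)) = 2 - b - sqrt(C**2 + b**2))
s(1, -5) - x(-21) = (2 - 1*(-5) - sqrt(1**2 + (-5)**2)) - (-24)*(-21) = (2 + 5 - sqrt(1 + 25)) - 1*504 = (2 + 5 - sqrt(26)) - 504 = (7 - sqrt(26)) - 504 = -497 - sqrt(26)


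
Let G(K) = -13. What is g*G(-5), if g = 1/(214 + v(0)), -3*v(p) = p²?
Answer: -13/214 ≈ -0.060748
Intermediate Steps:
v(p) = -p²/3
g = 1/214 (g = 1/(214 - ⅓*0²) = 1/(214 - ⅓*0) = 1/(214 + 0) = 1/214 ≈ 0.0046729)
g*G(-5) = (1/214)*(-13) = -13/214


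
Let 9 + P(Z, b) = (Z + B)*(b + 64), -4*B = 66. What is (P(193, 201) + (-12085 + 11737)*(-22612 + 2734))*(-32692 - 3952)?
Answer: -255200084030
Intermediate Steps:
B = -33/2 (B = -¼*66 = -33/2 ≈ -16.500)
P(Z, b) = -9 + (64 + b)*(-33/2 + Z) (P(Z, b) = -9 + (Z - 33/2)*(b + 64) = -9 + (-33/2 + Z)*(64 + b) = -9 + (64 + b)*(-33/2 + Z))
(P(193, 201) + (-12085 + 11737)*(-22612 + 2734))*(-32692 - 3952) = ((-1065 + 64*193 - 33/2*201 + 193*201) + (-12085 + 11737)*(-22612 + 2734))*(-32692 - 3952) = ((-1065 + 12352 - 6633/2 + 38793) - 348*(-19878))*(-36644) = (93527/2 + 6917544)*(-36644) = (13928615/2)*(-36644) = -255200084030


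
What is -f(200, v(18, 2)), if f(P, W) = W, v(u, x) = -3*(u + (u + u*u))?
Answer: 1080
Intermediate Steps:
v(u, x) = -6*u - 3*u² (v(u, x) = -3*(u + (u + u²)) = -3*(u² + 2*u) = -6*u - 3*u²)
-f(200, v(18, 2)) = -(-3)*18*(2 + 18) = -(-3)*18*20 = -1*(-1080) = 1080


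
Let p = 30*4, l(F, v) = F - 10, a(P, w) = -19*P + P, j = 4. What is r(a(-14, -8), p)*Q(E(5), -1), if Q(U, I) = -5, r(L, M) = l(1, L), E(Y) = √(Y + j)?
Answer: 45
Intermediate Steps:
a(P, w) = -18*P
E(Y) = √(4 + Y) (E(Y) = √(Y + 4) = √(4 + Y))
l(F, v) = -10 + F
p = 120
r(L, M) = -9 (r(L, M) = -10 + 1 = -9)
r(a(-14, -8), p)*Q(E(5), -1) = -9*(-5) = 45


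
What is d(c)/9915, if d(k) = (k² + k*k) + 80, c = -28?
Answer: 1648/9915 ≈ 0.16621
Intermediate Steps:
d(k) = 80 + 2*k² (d(k) = (k² + k²) + 80 = 2*k² + 80 = 80 + 2*k²)
d(c)/9915 = (80 + 2*(-28)²)/9915 = (80 + 2*784)*(1/9915) = (80 + 1568)*(1/9915) = 1648*(1/9915) = 1648/9915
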